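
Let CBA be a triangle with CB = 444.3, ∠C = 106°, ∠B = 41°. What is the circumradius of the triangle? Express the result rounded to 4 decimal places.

407.8848

The third angle is ∠A = 180° − ∠C − ∠B = 33.00°.
Law of sines: BA = CB·sin C/sin A ≈ 784.17.
Law of sines: AC = CB·sin B/sin A ≈ 535.19.
Circumradius = CB/(2 sin A) ≈ 407.88.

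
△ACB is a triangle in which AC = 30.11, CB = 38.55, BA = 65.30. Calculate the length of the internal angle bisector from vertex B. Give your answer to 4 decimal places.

t_B ≈ 48.0177

By the law of cosines, cos B = (CB² + BA² − AC²) / (2·CB·BA) ≈ 0.96205, so ∠B ≈ 15.83°.
The bisector from B has length 2·CB·BA·cos(∠B/2)/(CB+BA) ≈ 48.018.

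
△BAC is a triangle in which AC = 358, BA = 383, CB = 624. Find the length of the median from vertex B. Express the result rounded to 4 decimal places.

m_B ≈ 485.7896

Median from B: ½√(2·CB² + 2·BA² − AC²) ≈ 485.79.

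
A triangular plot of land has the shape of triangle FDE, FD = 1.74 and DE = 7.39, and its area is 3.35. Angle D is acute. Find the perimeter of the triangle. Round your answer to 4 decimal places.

From area = ½·FD·DE·sin D, we get sin D = 2·area/(FD·DE) ≈ 0.52105.
Taking the acute solution, ∠D ≈ 31.40°.
Law of cosines then gives EF ≈ 5.9741.
Perimeter = 7.39 + 5.9741 + 1.74 = 15.104.

perimeter ≈ 15.1041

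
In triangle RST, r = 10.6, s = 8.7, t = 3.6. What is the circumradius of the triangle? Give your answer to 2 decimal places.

By the law of cosines, cos R = (s² + t² − r²) / (2·s·t) ≈ -0.37851, so ∠R ≈ 112.24°.
Circumradius = r/(2 sin R) ≈ 5.726.

5.73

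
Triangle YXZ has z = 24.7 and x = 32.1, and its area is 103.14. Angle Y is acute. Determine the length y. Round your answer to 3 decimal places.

From area = ½·x·z·sin Y, we get sin Y = 2·area/(x·z) ≈ 0.26017.
Taking the acute solution, ∠Y ≈ 15.08°.
Law of cosines then gives y ≈ 10.458.

10.458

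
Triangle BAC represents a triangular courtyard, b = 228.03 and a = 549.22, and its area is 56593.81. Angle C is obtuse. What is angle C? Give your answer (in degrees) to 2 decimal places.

From area = ½·b·a·sin C, we get sin C = 2·area/(b·a) ≈ 0.90378.
Taking the obtuse solution, ∠C ≈ 115.34°.

∠C ≈ 115.34°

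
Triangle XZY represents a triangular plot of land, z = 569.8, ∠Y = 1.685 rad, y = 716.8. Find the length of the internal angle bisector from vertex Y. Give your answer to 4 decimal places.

300.9558

Law of sines: sin Z = z·sin Y/y ≈ 0.78974.
Since y ≥ z, only the acute value applies: ∠Z ≈ 0.910 rad.
Then ∠X = π − ∠Y − ∠Z ≈ 0.546 rad.
Law of sines gives x = y·sin X/sin Y ≈ 374.78.
The bisector from Y has length 2·x·z·cos(∠Y/2)/(x+z) ≈ 300.96.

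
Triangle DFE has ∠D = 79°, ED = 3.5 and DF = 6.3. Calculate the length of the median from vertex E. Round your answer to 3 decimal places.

By the law of cosines, FE² = ED² + DF² − 2·ED·DF·cos D = 43.525, so FE ≈ 6.5974.
Median from E: ½√(2·FE² + 2·ED² − DF²) ≈ 4.2385.

4.239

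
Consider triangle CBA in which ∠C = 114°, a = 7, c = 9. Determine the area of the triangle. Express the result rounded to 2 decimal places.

Law of sines: sin A = a·sin C/c ≈ 0.71054.
Since c ≥ a, only the acute value applies: ∠A ≈ 45.28°.
Then ∠B = 180° − ∠C − ∠A ≈ 20.72°.
Law of sines gives b = c·sin B/sin C ≈ 3.4858.
Area = ½·c·a·sin B ≈ 11.146.

11.15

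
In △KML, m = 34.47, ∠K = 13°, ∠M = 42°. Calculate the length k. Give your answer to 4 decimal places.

The third angle is ∠L = 180° − ∠K − ∠M = 125.00°.
Law of sines: k = m·sin K/sin M ≈ 11.588.

11.5883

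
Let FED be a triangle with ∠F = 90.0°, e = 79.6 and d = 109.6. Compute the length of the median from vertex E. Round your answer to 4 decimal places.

By the law of cosines, f² = e² + d² − 2·e·d·cos F = 18348, so f ≈ 135.46.
Median from E: ½√(2·d² + 2·f² − e²) ≈ 116.6.

m_E ≈ 116.6027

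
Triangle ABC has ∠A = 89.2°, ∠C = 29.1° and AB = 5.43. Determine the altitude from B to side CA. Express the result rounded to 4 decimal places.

The third angle is ∠B = 180° − ∠C − ∠A = 61.70°.
Law of sines: BC = AB·sin A/sin C ≈ 11.164.
Law of sines: CA = AB·sin B/sin C ≈ 9.8306.
Area = ½·AB·BC·sin B ≈ 26.688.
The altitude from B has length 2·area/CA ≈ 5.4295.

h_B ≈ 5.4295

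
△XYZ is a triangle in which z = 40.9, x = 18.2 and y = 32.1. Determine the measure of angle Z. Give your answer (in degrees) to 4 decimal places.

By the law of cosines, cos Z = (x² + y² − z²) / (2·x·y) ≈ -0.26630, so ∠Z ≈ 105.44°.

105.4444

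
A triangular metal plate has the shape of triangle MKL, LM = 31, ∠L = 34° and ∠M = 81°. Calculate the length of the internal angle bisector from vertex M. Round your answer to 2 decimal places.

The third angle is ∠K = 180° − ∠L − ∠M = 65.00°.
Law of sines: KL = LM·sin M/sin K ≈ 33.784.
Law of sines: MK = LM·sin L/sin K ≈ 19.127.
The bisector from M has length 2·LM·MK·cos(∠M/2)/(LM+MK) ≈ 17.989.

t_M ≈ 17.99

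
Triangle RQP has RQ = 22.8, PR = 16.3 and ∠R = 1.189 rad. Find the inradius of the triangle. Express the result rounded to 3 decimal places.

By the law of cosines, QP² = PR² + RQ² − 2·PR·RQ·cos R = 508.59, so QP ≈ 22.552.
Area = ½·PR·RQ·sin R ≈ 172.44.
Semiperimeter s = (22.552+16.3+22.8)/2 = 30.826.
Inradius = area/s = 172.44/30.826 ≈ 5.594.

5.594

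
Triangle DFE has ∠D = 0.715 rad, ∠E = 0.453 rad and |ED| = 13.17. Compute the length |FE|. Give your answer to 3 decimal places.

The third angle is ∠F = π − ∠E − ∠D = 1.974 rad.
Law of sines: |FE| = |ED|·sin D/sin F ≈ 9.3856.

9.386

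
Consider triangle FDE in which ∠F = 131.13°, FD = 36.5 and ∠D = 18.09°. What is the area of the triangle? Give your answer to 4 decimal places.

area ≈ 304.4398

The third angle is ∠E = 180° − ∠F − ∠D = 30.78°.
Law of sines: DE = FD·sin F/sin E ≈ 53.723.
Law of sines: EF = FD·sin D/sin E ≈ 22.147.
Area = ½·FD·DE·sin D ≈ 304.44.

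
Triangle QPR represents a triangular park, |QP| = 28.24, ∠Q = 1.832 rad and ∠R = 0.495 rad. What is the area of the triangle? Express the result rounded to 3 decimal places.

area ≈ 589.917

The third angle is ∠P = π − ∠R − ∠Q = 0.815 rad.
Law of sines: |PR| = |QP|·sin Q/sin R ≈ 57.432.
Law of sines: |RQ| = |QP|·sin P/sin R ≈ 43.246.
Area = ½·|QP|·|PR|·sin P ≈ 589.92.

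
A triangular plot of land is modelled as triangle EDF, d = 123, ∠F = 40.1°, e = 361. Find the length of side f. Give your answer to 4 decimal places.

By the law of cosines, f² = e² + d² − 2·e·d·cos F = 77520, so f ≈ 278.42.

278.4248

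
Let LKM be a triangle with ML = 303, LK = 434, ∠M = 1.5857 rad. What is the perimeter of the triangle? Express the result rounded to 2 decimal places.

Law of sines: sin K = ML·sin M/LK ≈ 0.69808.
Since LK ≥ ML, only the acute value applies: ∠K ≈ 0.7727 rad.
Then ∠L = π − ∠M − ∠K ≈ 0.7832 rad.
Law of sines gives KM = LK·sin L/sin M ≈ 306.24.
Semiperimeter s = (306.24+303+434)/2 = 521.62.
Perimeter = 306.24 + 303 + 434 = 1043.2.

perimeter ≈ 1043.24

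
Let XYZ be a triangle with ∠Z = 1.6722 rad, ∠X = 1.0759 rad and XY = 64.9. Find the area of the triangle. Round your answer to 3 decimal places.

area ≈ 714.263

The third angle is ∠Y = π − ∠Z − ∠X = 0.3935 rad.
Law of sines: YZ = XY·sin X/sin Z ≈ 57.408.
Law of sines: ZX = XY·sin Y/sin Z ≈ 25.012.
Area = ½·XY·YZ·sin Y ≈ 714.26.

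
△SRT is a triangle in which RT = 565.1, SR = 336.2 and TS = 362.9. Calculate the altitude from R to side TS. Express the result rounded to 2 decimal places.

320.10

Semiperimeter s = (565.1 + 362.9 + 336.2)/2 = 632.1.
Heron's formula: area = √(632.1·67·269.2·295.9) ≈ 58082.
The altitude from R has length 2·area/TS ≈ 320.1.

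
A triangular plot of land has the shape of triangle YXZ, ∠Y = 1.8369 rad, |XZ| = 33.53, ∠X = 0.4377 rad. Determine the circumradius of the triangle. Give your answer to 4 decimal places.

The third angle is ∠Z = π − ∠Y − ∠X = 0.8670 rad.
Law of sines: |ZY| = |XZ|·sin X/sin Y ≈ 14.73.
Law of sines: |YX| = |XZ|·sin Z/sin Y ≈ 26.495.
Circumradius = |XZ|/(2 sin Y) ≈ 17.377.

17.3766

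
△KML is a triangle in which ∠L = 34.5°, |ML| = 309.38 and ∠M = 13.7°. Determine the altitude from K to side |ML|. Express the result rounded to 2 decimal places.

h_K ≈ 55.67

The third angle is ∠K = 180° − ∠M − ∠L = 131.80°.
Law of sines: |LK| = |ML|·sin M/sin K ≈ 98.29.
Law of sines: |KM| = |ML|·sin L/sin K ≈ 235.06.
Area = ½·|ML|·|LK|·sin L ≈ 8611.9.
The altitude from K has length 2·area/|ML| ≈ 55.672.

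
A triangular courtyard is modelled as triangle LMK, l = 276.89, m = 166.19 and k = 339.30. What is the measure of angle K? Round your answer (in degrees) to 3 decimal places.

By the law of cosines, cos K = (l² + m² − k²) / (2·l·m) ≈ -0.11775, so ∠K ≈ 96.76°.

∠K ≈ 96.763°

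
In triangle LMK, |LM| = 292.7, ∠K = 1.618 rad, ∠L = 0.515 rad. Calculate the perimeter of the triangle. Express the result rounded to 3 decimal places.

The third angle is ∠M = π − ∠K − ∠L = 1.009 rad.
Law of sines: |MK| = |LM|·sin L/sin K ≈ 144.33.
Law of sines: |KL| = |LM|·sin M/sin K ≈ 247.92.
Semiperimeter s = (144.33+247.92+292.7)/2 = 342.48.
Perimeter = 144.33 + 247.92 + 292.7 = 684.95.

perimeter ≈ 684.950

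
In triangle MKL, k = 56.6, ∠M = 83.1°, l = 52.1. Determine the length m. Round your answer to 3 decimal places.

72.176

By the law of cosines, m² = k² + l² − 2·k·l·cos M = 5209.4, so m ≈ 72.176.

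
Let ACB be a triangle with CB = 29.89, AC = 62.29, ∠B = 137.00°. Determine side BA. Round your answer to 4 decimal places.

Law of sines: sin A = CB·sin B/AC ≈ 0.32726.
Since AC ≥ CB, only the acute value applies: ∠A ≈ 19.10°.
Then ∠C = 180° − ∠B − ∠A ≈ 23.90°.
Law of sines gives BA = AC·sin C/sin B ≈ 37.

36.9998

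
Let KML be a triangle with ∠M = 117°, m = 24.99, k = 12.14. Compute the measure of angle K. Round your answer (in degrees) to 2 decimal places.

Law of sines: sin K = k·sin M/m ≈ 0.43285.
Since m ≥ k, only the acute value applies: ∠K ≈ 25.65°.
Then ∠L = 180° − ∠M − ∠K ≈ 37.35°.

25.65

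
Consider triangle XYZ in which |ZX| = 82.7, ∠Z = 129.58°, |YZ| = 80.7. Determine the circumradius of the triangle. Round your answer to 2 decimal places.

By the law of cosines, |XY|² = |YZ|² + |ZX|² − 2·|YZ|·|ZX|·cos Z = 21856, so |XY| ≈ 147.84.
Area = ½·|YZ|·|ZX|·sin Z ≈ 2571.9.
Circumradius = |XY|/(2 sin Z) ≈ 95.908.

95.91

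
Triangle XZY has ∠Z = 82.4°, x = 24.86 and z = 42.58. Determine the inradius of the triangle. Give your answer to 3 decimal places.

8.883

Law of sines: sin X = x·sin Z/z ≈ 0.57871.
Since z ≥ x, only the acute value applies: ∠X ≈ 35.36°.
Then ∠Y = 180° − ∠Z − ∠X ≈ 62.24°.
Law of sines gives y = z·sin Y/sin Z ≈ 38.013.
Area = ½·z·x·sin Y ≈ 468.35.
Semiperimeter s = (24.86+42.58+38.013)/2 = 52.727.
Inradius = area/s = 468.35/52.727 ≈ 8.8827.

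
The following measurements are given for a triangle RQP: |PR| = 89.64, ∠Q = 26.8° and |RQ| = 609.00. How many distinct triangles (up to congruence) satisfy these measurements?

0

|RQ|·sin Q = 609.00·sin(26.8°) ≈ 274.6.
Since |PR| = 89.64 < 274.6 = |RQ| sin Q, no triangle exists.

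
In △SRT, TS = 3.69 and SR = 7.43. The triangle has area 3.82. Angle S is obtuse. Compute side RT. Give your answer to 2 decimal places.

From area = ½·TS·SR·sin S, we get sin S = 2·area/(TS·SR) ≈ 0.27866.
Taking the obtuse solution, ∠S ≈ 2.859 rad.
Law of cosines then gives RT ≈ 11.022.

11.02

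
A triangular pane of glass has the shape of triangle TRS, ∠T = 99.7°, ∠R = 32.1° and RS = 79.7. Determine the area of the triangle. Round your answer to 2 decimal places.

area ≈ 1276.42

The third angle is ∠S = 180° − ∠T − ∠R = 48.20°.
Law of sines: ST = RS·sin R/sin T ≈ 42.967.
Law of sines: TR = RS·sin S/sin T ≈ 60.276.
Area = ½·RS·ST·sin S ≈ 1276.4.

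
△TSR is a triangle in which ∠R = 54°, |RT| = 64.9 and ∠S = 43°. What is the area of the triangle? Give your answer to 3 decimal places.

2479.616

The third angle is ∠T = 180° − ∠S − ∠R = 83.00°.
Law of sines: |SR| = |RT|·sin T/sin S ≈ 94.452.
Law of sines: |TS| = |RT|·sin R/sin S ≈ 76.987.
Area = ½·|RT|·|SR|·sin R ≈ 2479.6.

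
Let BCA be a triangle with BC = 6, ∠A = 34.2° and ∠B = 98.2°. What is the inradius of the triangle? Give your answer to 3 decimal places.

The third angle is ∠C = 180° − ∠A − ∠B = 47.60°.
Law of sines: CA = BC·sin B/sin A ≈ 10.565.
Law of sines: AB = BC·sin C/sin A ≈ 7.8827.
Area = ½·BC·CA·sin C ≈ 23.406.
Semiperimeter s = (10.565+7.8827+6)/2 = 12.224.
Inradius = area/s = 23.406/12.224 ≈ 1.9148.

r ≈ 1.915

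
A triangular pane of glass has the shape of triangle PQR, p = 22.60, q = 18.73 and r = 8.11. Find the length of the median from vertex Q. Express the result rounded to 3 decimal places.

Median from Q: ½√(2·r² + 2·p² − q²) ≈ 14.162.

14.162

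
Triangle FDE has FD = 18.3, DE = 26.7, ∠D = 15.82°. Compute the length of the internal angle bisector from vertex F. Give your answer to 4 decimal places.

By the law of cosines, EF² = FD² + DE² − 2·FD·DE·cos D = 107.57, so EF ≈ 10.372.
Law of cosines again: cos F = (EF² + FD² − DE²)/(2·EF·FD) ≈ -0.71238, so ∠F ≈ 135.43°.
The bisector from F has length 2·EF·FD·cos(∠F/2)/(EF+FD) ≈ 5.0208.

5.0208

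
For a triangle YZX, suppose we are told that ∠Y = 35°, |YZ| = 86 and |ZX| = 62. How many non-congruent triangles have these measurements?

2

|YZ|·sin Y = 86·sin(35°) ≈ 49.33.
Since |YZ| sin Y < |ZX| < |YZ| (49.33 < 62 < 86), two triangles exist.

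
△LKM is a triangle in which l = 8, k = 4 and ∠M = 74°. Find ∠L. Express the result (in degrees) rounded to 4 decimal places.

∠L ≈ 76.8621°

By the law of cosines, m² = l² + k² − 2·l·k·cos M = 62.359, so m ≈ 7.8968.
Law of cosines again: cos L = (k² + m² − l²)/(2·k·m) ≈ 0.22730, so ∠L ≈ 76.86°.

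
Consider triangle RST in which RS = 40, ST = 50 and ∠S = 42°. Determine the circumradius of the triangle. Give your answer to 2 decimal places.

25.09

By the law of cosines, TR² = RS² + ST² − 2·RS·ST·cos S = 1127.4, so TR ≈ 33.577.
Area = ½·RS·ST·sin S ≈ 669.13.
Circumradius = TR/(2 sin S) ≈ 25.09.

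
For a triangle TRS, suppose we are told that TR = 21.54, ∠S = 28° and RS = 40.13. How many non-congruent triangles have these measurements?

2

RS·sin S = 40.13·sin(28°) ≈ 18.84.
Since RS sin S < TR < RS (18.84 < 21.54 < 40.13), two triangles exist.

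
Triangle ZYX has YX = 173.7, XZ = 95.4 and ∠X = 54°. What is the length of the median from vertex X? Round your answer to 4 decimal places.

121.1953

By the law of cosines, ZY² = YX² + XZ² − 2·YX·XZ·cos X = 19792, so ZY ≈ 140.69.
Median from X: ½√(2·YX² + 2·XZ² − ZY²) ≈ 121.2.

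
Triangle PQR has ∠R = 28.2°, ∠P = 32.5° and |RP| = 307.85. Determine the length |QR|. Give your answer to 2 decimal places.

189.67

The third angle is ∠Q = 180° − ∠R − ∠P = 119.30°.
Law of sines: |QR| = |RP|·sin P/sin Q ≈ 189.67.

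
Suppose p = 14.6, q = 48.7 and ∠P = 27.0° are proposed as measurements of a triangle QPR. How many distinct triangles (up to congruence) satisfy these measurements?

0

q·sin P = 48.7·sin(27.0°) ≈ 22.11.
Since p = 14.6 < 22.11 = q sin P, no triangle exists.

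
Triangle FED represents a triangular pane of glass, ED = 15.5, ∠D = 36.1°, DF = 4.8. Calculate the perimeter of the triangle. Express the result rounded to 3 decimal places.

32.261

By the law of cosines, FE² = ED² + DF² − 2·ED·DF·cos D = 143.06, so FE ≈ 11.961.
Semiperimeter s = (15.5+4.8+11.961)/2 = 16.13.
Perimeter = 15.5 + 4.8 + 11.961 = 32.261.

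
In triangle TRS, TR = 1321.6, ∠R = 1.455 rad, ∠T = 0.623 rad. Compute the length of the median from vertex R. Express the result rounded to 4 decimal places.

The third angle is ∠S = π − ∠T − ∠R = 1.064 rad.
Law of sines: RS = TR·sin T/sin S ≈ 882.18.
Law of sines: ST = TR·sin R/sin S ≈ 1501.8.
Median from R: ½√(2·TR² + 2·RS² − ST²) ≈ 835.8.

m_R ≈ 835.8046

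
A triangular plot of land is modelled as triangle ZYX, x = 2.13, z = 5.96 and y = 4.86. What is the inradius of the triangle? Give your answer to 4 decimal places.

r ≈ 0.7471

Semiperimeter s = (5.96 + 4.86 + 2.13)/2 = 6.475.
Heron's formula: area = √(6.475·0.515·1.615·4.345) ≈ 4.8373.
Inradius = area/s = 4.8373/6.475 ≈ 0.74708.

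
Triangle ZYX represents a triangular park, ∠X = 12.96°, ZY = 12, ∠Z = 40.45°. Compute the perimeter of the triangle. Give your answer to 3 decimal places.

perimeter ≈ 89.676

The third angle is ∠Y = 180° − ∠X − ∠Z = 126.59°.
Law of sines: YX = ZY·sin Z/sin X ≈ 34.714.
Law of sines: XZ = ZY·sin Y/sin X ≈ 42.962.
Semiperimeter s = (34.714+42.962+12)/2 = 44.838.
Perimeter = 34.714 + 42.962 + 12 = 89.676.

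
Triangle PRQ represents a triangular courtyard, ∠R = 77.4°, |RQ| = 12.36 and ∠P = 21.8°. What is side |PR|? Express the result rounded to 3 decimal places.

32.854

The third angle is ∠Q = 180° − ∠P − ∠R = 80.80°.
Law of sines: |PR| = |RQ|·sin Q/sin P ≈ 32.854.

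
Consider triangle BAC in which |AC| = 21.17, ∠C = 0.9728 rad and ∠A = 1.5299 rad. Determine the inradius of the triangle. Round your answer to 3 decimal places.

The third angle is ∠B = π − ∠A − ∠C = 0.6389 rad.
Law of sines: |CB| = |AC|·sin A/sin B ≈ 35.472.
Law of sines: |BA| = |AC|·sin C/sin B ≈ 29.341.
Area = ½·|AC|·|CB|·sin C ≈ 310.32.
Semiperimeter s = (21.17+35.472+29.341)/2 = 42.992.
Inradius = area/s = 310.32/42.992 ≈ 7.218.

7.218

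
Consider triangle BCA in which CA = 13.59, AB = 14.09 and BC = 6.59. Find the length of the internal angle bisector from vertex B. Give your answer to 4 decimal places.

By the law of cosines, cos B = (AB² + BC² − CA²) / (2·AB·BC) ≈ 0.30838, so ∠B ≈ 1.2573 rad.
The bisector from B has length 2·AB·BC·cos(∠B/2)/(AB+BC) ≈ 7.2632.

t_B ≈ 7.2632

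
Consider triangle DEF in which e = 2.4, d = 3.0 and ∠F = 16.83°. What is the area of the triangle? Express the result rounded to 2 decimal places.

1.04

Area = ½·d·e·sin F ≈ 1.0423.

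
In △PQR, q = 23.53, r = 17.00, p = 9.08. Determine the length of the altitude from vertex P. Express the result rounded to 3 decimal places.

Semiperimeter s = (9.08 + 23.53 + 17)/2 = 24.805.
Heron's formula: area = √(24.805·15.725·1.275·7.805) ≈ 62.303.
The altitude from P has length 2·area/p ≈ 13.723.

h_P ≈ 13.723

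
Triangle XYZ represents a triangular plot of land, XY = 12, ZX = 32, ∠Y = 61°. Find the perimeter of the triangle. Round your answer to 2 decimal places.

80.05

Law of sines: sin Z = XY·sin Y/ZX ≈ 0.32798.
Since ZX ≥ XY, only the acute value applies: ∠Z ≈ 19.15°.
Then ∠X = 180° − ∠Y − ∠Z ≈ 99.85°.
Law of sines gives YZ = ZX·sin X/sin Y ≈ 36.048.
Semiperimeter s = (36.048+32+12)/2 = 40.024.
Perimeter = 36.048 + 32 + 12 = 80.048.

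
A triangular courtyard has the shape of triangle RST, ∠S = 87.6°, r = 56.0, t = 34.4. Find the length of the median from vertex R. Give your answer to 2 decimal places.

43.44

By the law of cosines, s² = t² + r² − 2·t·r·cos S = 4158, so s ≈ 64.483.
Median from R: ½√(2·s² + 2·t² − r²) ≈ 43.436.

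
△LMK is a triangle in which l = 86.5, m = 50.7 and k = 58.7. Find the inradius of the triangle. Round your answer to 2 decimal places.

r ≈ 14.72

Semiperimeter s = (86.5 + 50.7 + 58.7)/2 = 97.95.
Heron's formula: area = √(97.95·11.45·47.25·39.25) ≈ 1442.2.
Inradius = area/s = 1442.2/97.95 ≈ 14.724.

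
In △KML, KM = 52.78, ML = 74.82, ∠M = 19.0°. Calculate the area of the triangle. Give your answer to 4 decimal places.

Area = ½·KM·ML·sin M ≈ 642.83.

area ≈ 642.8343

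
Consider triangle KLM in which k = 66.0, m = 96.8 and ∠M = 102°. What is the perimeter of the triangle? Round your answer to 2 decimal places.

Law of sines: sin K = k·sin M/m ≈ 0.66692.
Since m ≥ k, only the acute value applies: ∠K ≈ 41.83°.
Then ∠L = 180° − ∠M − ∠K ≈ 36.17°.
Law of sines gives l = m·sin L/sin M ≈ 58.406.
Semiperimeter s = (66+58.406+96.8)/2 = 110.6.
Perimeter = 66 + 58.406 + 96.8 = 221.21.

perimeter ≈ 221.21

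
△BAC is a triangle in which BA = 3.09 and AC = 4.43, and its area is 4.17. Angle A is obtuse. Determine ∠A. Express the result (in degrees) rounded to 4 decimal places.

∠A ≈ 142.4639°

From area = ½·BA·AC·sin A, we get sin A = 2·area/(BA·AC) ≈ 0.60926.
Taking the obtuse solution, ∠A ≈ 142.46°.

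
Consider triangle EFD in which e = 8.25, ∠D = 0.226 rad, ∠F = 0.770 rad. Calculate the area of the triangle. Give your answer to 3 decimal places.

6.325

The third angle is ∠E = π − ∠F − ∠D = 2.146 rad.
Law of sines: f = e·sin F/sin E ≈ 6.8427.
Law of sines: d = e·sin D/sin E ≈ 2.2026.
Area = ½·e·f·sin D ≈ 6.325.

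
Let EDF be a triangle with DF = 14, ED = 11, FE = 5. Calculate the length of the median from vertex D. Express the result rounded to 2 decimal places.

Median from D: ½√(2·ED² + 2·DF² − FE²) ≈ 12.339.

12.34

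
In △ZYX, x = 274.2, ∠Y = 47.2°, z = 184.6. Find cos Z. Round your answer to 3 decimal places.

0.739

By the law of cosines, y² = x² + z² − 2·x·z·cos Y = 40480, so y ≈ 201.2.
Law of cosines again: cos Z = (y² + x² − z²)/(2·y·x) ≈ 0.73945, so ∠Z ≈ 42.32°.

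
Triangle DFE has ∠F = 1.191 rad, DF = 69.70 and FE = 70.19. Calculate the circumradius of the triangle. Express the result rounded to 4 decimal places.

By the law of cosines, ED² = DF² + FE² − 2·DF·FE·cos F = 6157.3, so ED ≈ 78.469.
Area = ½·DF·FE·sin F ≈ 2271.8.
Circumradius = ED/(2 sin F) ≈ 42.245.

R ≈ 42.2446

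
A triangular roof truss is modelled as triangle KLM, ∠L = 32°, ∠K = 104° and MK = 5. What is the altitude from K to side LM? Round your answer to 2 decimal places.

The third angle is ∠M = 180° − ∠K − ∠L = 44.00°.
Law of sines: LM = MK·sin K/sin L ≈ 9.1551.
Law of sines: KL = MK·sin M/sin L ≈ 6.5544.
Area = ½·MK·LM·sin M ≈ 15.899.
The altitude from K has length 2·area/LM ≈ 3.4733.

3.47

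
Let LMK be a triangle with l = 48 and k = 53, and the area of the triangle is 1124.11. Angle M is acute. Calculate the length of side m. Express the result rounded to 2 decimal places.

52.27

From area = ½·k·l·sin M, we get sin M = 2·area/(k·l) ≈ 0.88373.
Taking the acute solution, ∠M ≈ 62.10°.
Law of cosines then gives m ≈ 52.267.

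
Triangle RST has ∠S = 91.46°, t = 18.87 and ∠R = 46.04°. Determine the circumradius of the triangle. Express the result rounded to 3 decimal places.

13.966

The third angle is ∠T = 180° − ∠R − ∠S = 42.50°.
Law of sines: r = t·sin R/sin T ≈ 20.106.
Law of sines: s = t·sin S/sin T ≈ 27.922.
Circumradius = t/(2 sin T) ≈ 13.966.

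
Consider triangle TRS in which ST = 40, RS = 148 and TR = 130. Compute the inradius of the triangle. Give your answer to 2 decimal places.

Semiperimeter s = (148 + 40 + 130)/2 = 159.
Heron's formula: area = √(159·11·119·29) ≈ 2456.8.
Inradius = area/s = 2456.8/159 ≈ 15.451.

r ≈ 15.45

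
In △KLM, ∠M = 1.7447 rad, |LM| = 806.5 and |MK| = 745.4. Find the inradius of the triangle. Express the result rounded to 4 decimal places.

By the law of cosines, |KL|² = |LM|² + |MK|² − 2·|LM|·|MK|·cos M = 1.4141e+06, so |KL| ≈ 1189.2.
Area = ½·|LM|·|MK|·sin M ≈ 2.9605e+05.
Semiperimeter s = (806.5+745.4+1189.2)/2 = 1370.5.
Inradius = area/s = 2.9605e+05/1370.5 ≈ 216.01.

216.0105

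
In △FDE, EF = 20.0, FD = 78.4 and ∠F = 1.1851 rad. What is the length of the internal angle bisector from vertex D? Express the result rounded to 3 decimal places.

By the law of cosines, DE² = EF² + FD² − 2·EF·FD·cos F = 5366.8, so DE ≈ 73.258.
Law of cosines again: cos D = (FD² + DE² − EF²)/(2·FD·DE) ≈ 0.96748, so ∠D ≈ 0.2557 rad.
The bisector from D has length 2·FD·DE·cos(∠D/2)/(FD+DE) ≈ 75.124.

75.124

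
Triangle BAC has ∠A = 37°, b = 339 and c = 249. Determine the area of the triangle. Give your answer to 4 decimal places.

25399.9040

Area = ½·c·b·sin A ≈ 25400.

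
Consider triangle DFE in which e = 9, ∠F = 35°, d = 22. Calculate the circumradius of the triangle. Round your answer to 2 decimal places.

R ≈ 13.52

By the law of cosines, f² = e² + d² − 2·e·d·cos F = 240.62, so f ≈ 15.512.
Area = ½·e·d·sin F ≈ 56.784.
Circumradius = f/(2 sin F) ≈ 13.522.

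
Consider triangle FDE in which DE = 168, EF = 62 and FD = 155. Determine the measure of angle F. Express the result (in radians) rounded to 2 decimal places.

1.59

By the law of cosines, cos F = (EF² + FD² − DE²) / (2·EF·FD) ≈ -0.01847, so ∠F ≈ 1.589 rad.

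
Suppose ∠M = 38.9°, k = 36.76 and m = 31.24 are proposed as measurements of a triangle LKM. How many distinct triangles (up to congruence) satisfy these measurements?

k·sin M = 36.76·sin(38.9°) ≈ 23.08.
Since k sin M < m < k (23.08 < 31.24 < 36.76), two triangles exist.

2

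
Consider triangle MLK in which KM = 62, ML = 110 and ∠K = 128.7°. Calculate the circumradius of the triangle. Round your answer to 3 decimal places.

R ≈ 70.474

Law of sines: sin L = KM·sin K/ML ≈ 0.43988.
Since ML ≥ KM, only the acute value applies: ∠L ≈ 26.10°.
Then ∠M = 180° − ∠K − ∠L ≈ 25.20°.
Law of sines gives LK = ML·sin M/sin K ≈ 60.021.
Circumradius = ML/(2 sin K) ≈ 70.474.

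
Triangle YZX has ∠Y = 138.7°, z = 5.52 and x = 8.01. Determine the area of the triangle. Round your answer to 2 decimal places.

Area = ½·z·x·sin Y ≈ 14.591.

14.59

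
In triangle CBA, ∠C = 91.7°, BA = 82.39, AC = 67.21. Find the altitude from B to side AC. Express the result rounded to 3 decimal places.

Law of sines: sin B = AC·sin C/BA ≈ 0.81540.
Since BA ≥ AC, only the acute value applies: ∠B ≈ 54.63°.
Then ∠A = 180° − ∠C − ∠B ≈ 33.67°.
Law of sines gives CB = BA·sin A/sin C ≈ 45.702.
Area = ½·BA·AC·sin A ≈ 1535.1.
The altitude from B has length 2·area/AC ≈ 45.682.

h_B ≈ 45.682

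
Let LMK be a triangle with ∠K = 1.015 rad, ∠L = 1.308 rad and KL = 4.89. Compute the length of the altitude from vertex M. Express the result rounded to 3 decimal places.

5.494

The third angle is ∠M = π − ∠K − ∠L = 0.819 rad.
Law of sines: MK = KL·sin L/sin M ≈ 6.467.
Law of sines: LM = KL·sin K/sin M ≈ 5.6889.
Area = ½·KL·MK·sin K ≈ 13.432.
The altitude from M has length 2·area/KL ≈ 5.4936.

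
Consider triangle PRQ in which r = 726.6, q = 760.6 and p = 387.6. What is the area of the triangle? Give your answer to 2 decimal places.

Semiperimeter s = (387.6 + 726.6 + 760.6)/2 = 937.4.
Heron's formula: area = √(937.4·549.8·210.8·176.8) ≈ 1.3859e+05.

138592.99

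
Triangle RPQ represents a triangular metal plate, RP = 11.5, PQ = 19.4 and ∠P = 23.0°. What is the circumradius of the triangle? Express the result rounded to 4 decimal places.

By the law of cosines, QR² = RP² + PQ² − 2·RP·PQ·cos P = 97.881, so QR ≈ 9.8935.
Area = ½·RP·PQ·sin P ≈ 43.586.
Circumradius = QR/(2 sin P) ≈ 12.66.

12.6602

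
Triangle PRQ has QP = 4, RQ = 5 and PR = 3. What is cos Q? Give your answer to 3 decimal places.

By the law of cosines, cos Q = (RQ² + QP² − PR²) / (2·RQ·QP) ≈ 0.80000, so ∠Q ≈ 36.87°.

cos Q ≈ 0.800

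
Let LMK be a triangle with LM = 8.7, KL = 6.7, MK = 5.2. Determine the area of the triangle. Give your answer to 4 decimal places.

area ≈ 17.3946

Semiperimeter s = (5.2 + 6.7 + 8.7)/2 = 10.3.
Heron's formula: area = √(10.3·5.1·3.6·1.6) ≈ 17.395.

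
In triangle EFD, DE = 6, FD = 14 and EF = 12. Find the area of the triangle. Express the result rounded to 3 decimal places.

area ≈ 35.777

Semiperimeter s = (14 + 6 + 12)/2 = 16.
Heron's formula: area = √(16·2·10·4) ≈ 35.777.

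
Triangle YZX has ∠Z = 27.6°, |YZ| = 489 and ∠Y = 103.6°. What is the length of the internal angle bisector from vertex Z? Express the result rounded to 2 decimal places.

t_Z ≈ 535.35

The third angle is ∠X = 180° − ∠Y − ∠Z = 48.80°.
Law of sines: |ZX| = |YZ|·sin Y/sin X ≈ 631.68.
Law of sines: |XY| = |YZ|·sin Z/sin X ≈ 301.1.
The bisector from Z has length 2·|YZ|·|ZX|·cos(∠Z/2)/(|YZ|+|ZX|) ≈ 535.35.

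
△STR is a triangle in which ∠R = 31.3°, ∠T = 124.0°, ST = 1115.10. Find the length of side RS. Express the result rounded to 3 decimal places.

The third angle is ∠S = 180° − ∠T − ∠R = 24.70°.
Law of sines: RS = ST·sin T/sin R ≈ 1779.5.

1779.453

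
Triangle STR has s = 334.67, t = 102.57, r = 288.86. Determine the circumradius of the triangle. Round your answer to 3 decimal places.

175.677

By the law of cosines, cos S = (t² + r² − s²) / (2·t·r) ≈ -0.30449, so ∠S ≈ 107.73°.
Circumradius = s/(2 sin S) ≈ 175.68.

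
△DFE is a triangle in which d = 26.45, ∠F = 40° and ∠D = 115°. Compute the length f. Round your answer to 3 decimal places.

The third angle is ∠E = 180° − ∠D − ∠F = 25.00°.
Law of sines: f = d·sin F/sin D ≈ 18.759.

18.759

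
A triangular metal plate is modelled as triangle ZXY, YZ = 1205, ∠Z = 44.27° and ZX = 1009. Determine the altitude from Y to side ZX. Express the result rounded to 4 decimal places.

By the law of cosines, XY² = YZ² + ZX² − 2·YZ·ZX·cos Z = 7.2887e+05, so XY ≈ 853.74.
Area = ½·YZ·ZX·sin Z ≈ 4.2435e+05.
The altitude from Y has length 2·area/ZX ≈ 841.14.

841.1387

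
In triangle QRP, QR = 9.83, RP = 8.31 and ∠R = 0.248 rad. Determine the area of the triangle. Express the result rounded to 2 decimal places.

10.03

Area = ½·QR·RP·sin R ≈ 10.026.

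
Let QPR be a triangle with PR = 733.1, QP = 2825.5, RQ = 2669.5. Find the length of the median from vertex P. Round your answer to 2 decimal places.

1574.45

Median from P: ½√(2·QP² + 2·PR² − RQ²) ≈ 1574.4.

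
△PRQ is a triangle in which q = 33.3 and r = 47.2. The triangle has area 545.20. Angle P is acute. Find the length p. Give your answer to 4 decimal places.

From area = ½·r·q·sin P, we get sin P = 2·area/(r·q) ≈ 0.69374.
Taking the acute solution, ∠P ≈ 0.7667 rad.
Law of cosines then gives p ≈ 32.752.

32.7521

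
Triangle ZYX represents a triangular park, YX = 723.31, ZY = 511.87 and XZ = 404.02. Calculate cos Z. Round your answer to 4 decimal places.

-0.2368

By the law of cosines, cos Z = (XZ² + ZY² − YX²) / (2·XZ·ZY) ≈ -0.23678, so ∠Z ≈ 103.70°.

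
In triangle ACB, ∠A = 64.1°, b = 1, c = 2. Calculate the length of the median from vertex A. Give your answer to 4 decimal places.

m_A ≈ 1.2988

By the law of cosines, a² = c² + b² − 2·c·b·cos A = 3.2528, so a ≈ 1.8036.
Median from A: ½√(2·c² + 2·b² − a²) ≈ 1.2988.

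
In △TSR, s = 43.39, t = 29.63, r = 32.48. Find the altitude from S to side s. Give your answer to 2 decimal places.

h_S ≈ 22.17

Semiperimeter p = (29.63 + 43.39 + 32.48)/2 = 52.75.
Heron's formula: area = √(52.75·23.12·9.36·20.27) ≈ 481.03.
The altitude from S has length 2·area/s ≈ 22.172.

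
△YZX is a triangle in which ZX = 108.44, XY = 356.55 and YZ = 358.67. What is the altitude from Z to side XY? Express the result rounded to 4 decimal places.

107.4845

Semiperimeter s = (108.44 + 356.55 + 358.67)/2 = 411.83.
Heron's formula: area = √(411.83·303.39·55.28·53.16) ≈ 19162.
The altitude from Z has length 2·area/XY ≈ 107.48.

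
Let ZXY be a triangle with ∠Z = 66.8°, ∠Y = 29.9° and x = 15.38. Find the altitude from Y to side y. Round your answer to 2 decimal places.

The third angle is ∠X = 180° − ∠Y − ∠Z = 83.30°.
Law of sines: z = x·sin Z/sin X ≈ 14.234.
Law of sines: y = x·sin Y/sin X ≈ 7.7195.
Area = ½·x·z·sin Y ≈ 54.562.
The altitude from Y has length 2·area/y ≈ 14.136.

h_Y ≈ 14.14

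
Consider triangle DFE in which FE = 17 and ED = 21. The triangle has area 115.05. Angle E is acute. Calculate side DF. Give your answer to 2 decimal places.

13.57

From area = ½·FE·ED·sin E, we get sin E = 2·area/(FE·ED) ≈ 0.64454.
Taking the acute solution, ∠E ≈ 40.13°.
Law of cosines then gives DF ≈ 13.568.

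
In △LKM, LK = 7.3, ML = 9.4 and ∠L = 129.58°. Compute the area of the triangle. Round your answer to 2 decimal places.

Area = ½·ML·LK·sin L ≈ 26.444.

26.44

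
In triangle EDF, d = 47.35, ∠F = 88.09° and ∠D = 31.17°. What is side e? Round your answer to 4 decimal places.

The third angle is ∠E = 180° − ∠D − ∠F = 60.74°.
Law of sines: e = d·sin E/sin D ≈ 79.811.

79.8113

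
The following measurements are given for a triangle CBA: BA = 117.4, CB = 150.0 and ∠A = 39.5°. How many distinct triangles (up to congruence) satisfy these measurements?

1

BA·sin A = 117.4·sin(39.5°) ≈ 74.68.
Since CB ≥ BA, exactly one triangle exists.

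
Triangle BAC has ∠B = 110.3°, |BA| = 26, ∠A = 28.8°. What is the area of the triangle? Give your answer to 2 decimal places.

area ≈ 233.25

The third angle is ∠C = 180° − ∠B − ∠A = 40.90°.
Law of sines: |AC| = |BA|·sin B/sin C ≈ 37.244.
Law of sines: |CB| = |BA|·sin A/sin C ≈ 19.131.
Area = ½·|BA|·|AC|·sin A ≈ 233.25.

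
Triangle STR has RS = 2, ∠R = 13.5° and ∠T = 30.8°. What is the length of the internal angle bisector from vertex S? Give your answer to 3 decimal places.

t_S ≈ 0.472

The third angle is ∠S = 180° − ∠T − ∠R = 135.70°.
Law of sines: TR = RS·sin S/sin T ≈ 2.728.
Law of sines: ST = RS·sin R/sin T ≈ 0.91182.
The bisector from S has length 2·RS·ST·cos(∠S/2)/(RS+ST) ≈ 0.47226.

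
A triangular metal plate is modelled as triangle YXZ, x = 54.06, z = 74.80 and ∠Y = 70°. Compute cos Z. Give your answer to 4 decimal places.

By the law of cosines, y² = x² + z² − 2·x·z·cos Y = 5751.5, so y ≈ 75.839.
Law of cosines again: cos Z = (y² + x² − z²)/(2·y·x) ≈ 0.37549, so ∠Z ≈ 67.95°.

cos Z ≈ 0.3755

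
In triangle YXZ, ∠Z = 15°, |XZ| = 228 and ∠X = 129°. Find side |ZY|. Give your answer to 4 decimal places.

301.4524

The third angle is ∠Y = 180° − ∠X − ∠Z = 36.00°.
Law of sines: |ZY| = |XZ|·sin X/sin Y ≈ 301.45.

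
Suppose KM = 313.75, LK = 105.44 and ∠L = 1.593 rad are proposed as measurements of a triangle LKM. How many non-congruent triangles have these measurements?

1

LK·sin L = 105.44·sin(1.593 rad) ≈ 105.4.
Since ∠L is not acute, a triangle exists only if KM > LK; here KM > LK, so there is exactly one triangle.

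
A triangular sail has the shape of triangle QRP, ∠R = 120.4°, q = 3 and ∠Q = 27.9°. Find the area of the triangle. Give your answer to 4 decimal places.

The third angle is ∠P = 180° − ∠Q − ∠R = 31.70°.
Law of sines: r = q·sin R/sin Q ≈ 5.5298.
Law of sines: p = q·sin P/sin Q ≈ 3.3689.
Area = ½·q·r·sin P ≈ 4.3586.

4.3586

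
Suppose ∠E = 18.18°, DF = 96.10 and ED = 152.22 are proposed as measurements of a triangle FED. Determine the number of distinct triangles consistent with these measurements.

ED·sin E = 152.22·sin(18.18°) ≈ 47.49.
Since ED sin E < DF < ED (47.49 < 96.10 < 152.22), two triangles exist.

2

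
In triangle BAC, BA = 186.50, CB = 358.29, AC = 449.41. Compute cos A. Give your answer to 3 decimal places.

By the law of cosines, cos A = (BA² + AC² − CB²) / (2·BA·AC) ≈ 0.64654, so ∠A ≈ 49.72°.

cos A ≈ 0.647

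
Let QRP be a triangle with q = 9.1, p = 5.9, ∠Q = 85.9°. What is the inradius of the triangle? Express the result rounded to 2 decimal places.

1.94

Law of sines: sin P = p·sin Q/q ≈ 0.64669.
Since q ≥ p, only the acute value applies: ∠P ≈ 40.29°.
Then ∠R = 180° − ∠Q − ∠P ≈ 53.81°.
Law of sines gives r = q·sin R/sin Q ≈ 7.3629.
Area = ½·q·p·sin R ≈ 21.665.
Semiperimeter s = (9.1+7.3629+5.9)/2 = 11.181.
Inradius = area/s = 21.665/11.181 ≈ 1.9376.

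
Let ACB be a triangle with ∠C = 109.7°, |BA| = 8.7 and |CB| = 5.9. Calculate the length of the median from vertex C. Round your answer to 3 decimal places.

3.092

Law of sines: sin A = |CB|·sin C/|BA| ≈ 0.63847.
Since |BA| ≥ |CB|, only the acute value applies: ∠A ≈ 39.68°.
Then ∠B = 180° − ∠C − ∠A ≈ 30.62°.
Law of sines gives |AC| = |BA|·sin B/sin C ≈ 4.7071.
Median from C: ½√(2·|AC|² + 2·|CB|² − |BA|²) ≈ 3.0921.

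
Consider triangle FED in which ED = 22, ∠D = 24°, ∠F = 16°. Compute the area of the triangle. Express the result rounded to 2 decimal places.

area ≈ 229.54

The third angle is ∠E = 180° − ∠D − ∠F = 140.00°.
Law of sines: DF = ED·sin E/sin F ≈ 51.304.
Law of sines: FE = ED·sin D/sin F ≈ 32.464.
Area = ½·ED·DF·sin D ≈ 229.54.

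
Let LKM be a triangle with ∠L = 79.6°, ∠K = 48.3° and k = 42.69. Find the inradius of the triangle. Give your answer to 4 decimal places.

13.1515

The third angle is ∠M = 180° − ∠L − ∠K = 52.10°.
Law of sines: l = k·sin L/sin K ≈ 56.237.
Law of sines: m = k·sin M/sin K ≈ 45.117.
Area = ½·k·l·sin M ≈ 947.2.
Semiperimeter s = (56.237+42.69+45.117)/2 = 72.022.
Inradius = area/s = 947.2/72.022 ≈ 13.152.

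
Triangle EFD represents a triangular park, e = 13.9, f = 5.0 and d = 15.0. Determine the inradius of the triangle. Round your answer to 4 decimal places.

r ≈ 2.0477

Semiperimeter s = (13.9 + 5 + 15)/2 = 16.95.
Heron's formula: area = √(16.95·3.05·11.95·1.95) ≈ 34.709.
Inradius = area/s = 34.709/16.95 ≈ 2.0477.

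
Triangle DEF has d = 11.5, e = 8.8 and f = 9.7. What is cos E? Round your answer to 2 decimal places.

By the law of cosines, cos E = (f² + d² − e²) / (2·f·d) ≈ 0.66741, so ∠E ≈ 48.13°.

cos E ≈ 0.67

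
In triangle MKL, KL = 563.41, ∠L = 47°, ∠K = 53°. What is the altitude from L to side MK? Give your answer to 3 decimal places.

The third angle is ∠M = 180° − ∠K − ∠L = 80.00°.
Law of sines: LM = KL·sin K/sin M ≈ 456.9.
Law of sines: MK = KL·sin L/sin M ≈ 418.41.
Area = ½·KL·LM·sin L ≈ 94133.
The altitude from L has length 2·area/MK ≈ 449.96.

h_L ≈ 449.959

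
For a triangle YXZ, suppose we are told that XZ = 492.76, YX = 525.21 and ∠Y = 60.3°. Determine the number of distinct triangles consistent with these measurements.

YX·sin Y = 525.21·sin(60.3°) ≈ 456.2.
Since YX sin Y < XZ < YX (456.2 < 492.76 < 525.21), two triangles exist.

2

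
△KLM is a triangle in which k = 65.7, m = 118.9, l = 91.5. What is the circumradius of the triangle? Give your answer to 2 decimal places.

By the law of cosines, cos K = (l² + m² − k²) / (2·l·m) ≈ 0.83612, so ∠K ≈ 33.27°.
Circumradius = k/(2 sin K) ≈ 59.886.

59.89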